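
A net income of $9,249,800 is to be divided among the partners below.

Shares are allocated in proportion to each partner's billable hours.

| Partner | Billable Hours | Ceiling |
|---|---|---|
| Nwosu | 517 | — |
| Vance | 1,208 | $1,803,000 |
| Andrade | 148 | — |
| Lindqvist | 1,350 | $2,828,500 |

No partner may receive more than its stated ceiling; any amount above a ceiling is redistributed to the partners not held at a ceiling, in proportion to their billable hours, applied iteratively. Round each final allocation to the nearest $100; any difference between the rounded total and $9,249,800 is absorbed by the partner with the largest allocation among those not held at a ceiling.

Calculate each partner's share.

Billable hours total: 3,223.
Pro-rata shares before constraints: Nwosu 1,483,756.31; Vance 3,466,881.29; Andrade 424,750.36; Lindqvist 3,874,412.04.
Cap binds for Vance ($1,803,000), Lindqvist ($2,828,500); residual $4,618,300 reallocated over remaining billable hours 665.
Remaining shares: Nwosu 3,590,467.82 → $3,590,500; Andrade 1,027,832.18 → $1,027,800.

Nwosu: $3,590,500 · Vance: $1,803,000 · Andrade: $1,027,800 · Lindqvist: $2,828,500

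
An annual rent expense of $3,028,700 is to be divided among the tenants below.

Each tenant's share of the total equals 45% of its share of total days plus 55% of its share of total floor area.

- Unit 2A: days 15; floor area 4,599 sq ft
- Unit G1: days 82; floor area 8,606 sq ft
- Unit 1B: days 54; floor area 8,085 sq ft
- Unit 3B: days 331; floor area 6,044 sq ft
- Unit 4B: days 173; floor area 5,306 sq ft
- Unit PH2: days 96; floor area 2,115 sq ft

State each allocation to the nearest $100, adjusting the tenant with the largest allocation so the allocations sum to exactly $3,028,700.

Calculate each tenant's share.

Unit 2A: $247,600 · Unit G1: $561,300 · Unit 1B: $485,500 · Unit 3B: $890,400 · Unit 4B: $568,300 · Unit PH2: $275,600

Totals — days 751, floor area 34,755.
Composite weights (45% days + 55% floor area): Unit 2A 0.0818; Unit G1 0.1853; Unit 1B 0.1603; Unit 3B 0.2940; Unit 4B 0.1876; Unit PH2 0.0910.
Pro-rata amounts: Unit 2A 247,649.14; Unit G1 561,293.72; Unit 1B 485,508.11; Unit 3B 890,383.96; Unit 4B 568,273.64; Unit PH2 275,591.43.
At nearest $100: Unit 2A $247,600; Unit G1 $561,300; Unit 1B $485,500; Unit 3B $890,400; Unit 4B $568,300; Unit PH2 $275,600. Sum = $3,028,700.
No rounding difference to absorb.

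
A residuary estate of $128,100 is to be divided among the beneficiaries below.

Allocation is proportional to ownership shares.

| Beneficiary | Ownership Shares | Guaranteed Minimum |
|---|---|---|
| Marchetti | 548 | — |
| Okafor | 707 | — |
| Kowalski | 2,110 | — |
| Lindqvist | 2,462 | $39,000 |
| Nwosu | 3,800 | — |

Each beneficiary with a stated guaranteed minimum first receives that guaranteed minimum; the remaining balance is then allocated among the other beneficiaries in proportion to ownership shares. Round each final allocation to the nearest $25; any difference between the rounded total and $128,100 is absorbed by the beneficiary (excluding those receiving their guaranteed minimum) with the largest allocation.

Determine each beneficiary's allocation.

Marchetti: $6,825; Okafor: $8,800; Kowalski: $26,250; Lindqvist: $39,000; Nwosu: $47,225

Fund the minimums — Lindqvist $39,000. Residual $89,100.
Residual split over remaining ownership shares 7,165: Marchetti 6,814.63 → $6,825; Okafor 8,791.86 → $8,800; Kowalski 26,238.80 → $26,250; Nwosu 47,254.71 → $47,250.
Rounding difference −$25 applied to Nwosu → $47,225.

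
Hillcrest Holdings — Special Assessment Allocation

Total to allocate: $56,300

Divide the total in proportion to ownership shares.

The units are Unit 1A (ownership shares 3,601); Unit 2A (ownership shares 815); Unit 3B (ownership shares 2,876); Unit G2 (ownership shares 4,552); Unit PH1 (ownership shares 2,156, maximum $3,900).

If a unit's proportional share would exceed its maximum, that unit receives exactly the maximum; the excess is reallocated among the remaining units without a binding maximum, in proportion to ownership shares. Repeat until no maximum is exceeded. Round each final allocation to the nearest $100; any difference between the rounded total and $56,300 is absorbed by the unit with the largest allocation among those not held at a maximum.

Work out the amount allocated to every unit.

Unit 1A: $15,900; Unit 2A: $3,600; Unit 3B: $12,700; Unit G2: $20,200; Unit PH1: $3,900

Total ownership shares = 14,000.
Pro-rata shares before constraints: Unit 1A 14,481.16; Unit 2A 3,277.46; Unit 3B 11,565.63; Unit G2 18,305.54; Unit PH1 8,670.20.
Cap binds for Unit PH1 ($3,900); remaining pool $52,400 reallocated over remaining ownership shares 11,844.
Remaining shares: Unit 1A 15,931.48 → $15,900; Unit 2A 3,605.71 → $3,600; Unit 3B 12,723.94 → $12,700; Unit G2 20,138.87 → $20,100.
Rounding difference +$100 applied to Unit G2 → $20,200.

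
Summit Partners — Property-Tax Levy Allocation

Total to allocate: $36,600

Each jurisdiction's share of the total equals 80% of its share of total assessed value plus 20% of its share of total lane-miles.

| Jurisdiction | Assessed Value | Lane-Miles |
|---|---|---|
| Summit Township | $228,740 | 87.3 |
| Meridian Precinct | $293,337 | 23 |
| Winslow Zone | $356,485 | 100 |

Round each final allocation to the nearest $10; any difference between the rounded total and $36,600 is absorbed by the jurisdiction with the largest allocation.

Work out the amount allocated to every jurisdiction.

Totals — assessed value 878,562, lane-miles 210.3.
Combined weights (80% assessed value + 20% lane-miles): Summit Township 0.2913; Meridian Precinct 0.2890; Winslow Zone 0.4197.
Raw shares: Summit Township 10,661.95; Meridian Precinct 10,576.67; Winslow Zone 15,361.38.
At nearest $10: Summit Township $10,660; Meridian Precinct $10,580; Winslow Zone $15,360. Sum = $36,600.
No rounding difference to absorb.

Summit Township: $10,660 | Meridian Precinct: $10,580 | Winslow Zone: $15,360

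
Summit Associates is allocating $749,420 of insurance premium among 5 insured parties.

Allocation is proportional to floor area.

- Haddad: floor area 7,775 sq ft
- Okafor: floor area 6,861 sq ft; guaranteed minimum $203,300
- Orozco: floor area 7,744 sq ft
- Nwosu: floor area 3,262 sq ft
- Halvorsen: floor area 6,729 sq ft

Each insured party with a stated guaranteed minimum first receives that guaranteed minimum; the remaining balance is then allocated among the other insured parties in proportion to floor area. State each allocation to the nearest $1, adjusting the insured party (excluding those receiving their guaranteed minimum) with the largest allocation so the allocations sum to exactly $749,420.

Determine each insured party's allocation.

Minimums first: Okafor $203,300. Remaining pool $546,120.
Remaining pool split over remaining floor area 25,510: Haddad 166,447.79 → $166,448; Orozco 165,784.13 → $165,784; Nwosu 69,833.14 → $69,833; Halvorsen 144,054.94 → $144,055.

Haddad: $166,448 | Okafor: $203,300 | Orozco: $165,784 | Nwosu: $69,833 | Halvorsen: $144,055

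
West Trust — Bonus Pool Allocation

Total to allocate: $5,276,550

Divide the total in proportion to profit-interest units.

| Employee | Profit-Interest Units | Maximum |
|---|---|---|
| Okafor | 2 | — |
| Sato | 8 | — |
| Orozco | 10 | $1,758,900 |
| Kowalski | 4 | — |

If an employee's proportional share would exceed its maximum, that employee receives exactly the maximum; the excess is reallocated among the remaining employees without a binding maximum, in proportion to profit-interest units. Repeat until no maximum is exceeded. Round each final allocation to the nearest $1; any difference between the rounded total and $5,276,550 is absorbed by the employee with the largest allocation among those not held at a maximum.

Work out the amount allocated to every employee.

Okafor: $502,521 · Sato: $2,010,086 · Orozco: $1,758,900 · Kowalski: $1,005,043

Total profit-interest units = 24.
Pro-rata shares before constraints: Okafor 439,712.50; Sato 1,758,850.00; Orozco 2,198,562.50; Kowalski 879,425.00.
Cap binds for Orozco ($1,758,900); residual $3,517,650 reallocated over remaining profit-interest units 14.
Shares after redistribution: Okafor 502,521.43 → $502,521; Sato 2,010,085.71 → $2,010,086; Kowalski 1,005,042.86 → $1,005,043.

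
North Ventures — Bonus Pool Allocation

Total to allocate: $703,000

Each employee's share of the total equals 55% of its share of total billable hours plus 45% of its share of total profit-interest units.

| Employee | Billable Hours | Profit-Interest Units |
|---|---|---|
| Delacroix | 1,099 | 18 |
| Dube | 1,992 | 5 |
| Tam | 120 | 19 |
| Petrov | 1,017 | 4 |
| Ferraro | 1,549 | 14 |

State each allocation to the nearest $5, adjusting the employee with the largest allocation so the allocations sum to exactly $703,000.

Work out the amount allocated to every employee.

Totals — billable hours 5,777, profit-interest units 60.
Composite weights (55% billable hours + 45% profit-interest units): Delacroix 0.2396; Dube 0.2271; Tam 0.1539; Petrov 0.1268; Ferraro 0.2525.
Unrounded shares: Delacroix 168,460.19; Dube 159,685.47; Tam 108,209.00; Petrov 89,157.00; Ferraro 177,488.33.
At nearest $5: Delacroix $168,460; Dube $159,685; Tam $108,210; Petrov $89,155; Ferraro $177,490. Sum = $703,000.
Sum already equals the total — no adjustment.

Delacroix: $168,460 | Dube: $159,685 | Tam: $108,210 | Petrov: $89,155 | Ferraro: $177,490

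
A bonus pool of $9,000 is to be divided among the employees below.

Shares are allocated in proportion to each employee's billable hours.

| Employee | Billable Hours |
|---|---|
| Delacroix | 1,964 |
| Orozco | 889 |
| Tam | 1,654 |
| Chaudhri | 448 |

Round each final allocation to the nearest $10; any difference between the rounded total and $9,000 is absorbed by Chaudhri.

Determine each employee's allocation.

Delacroix: $3,570 · Orozco: $1,610 · Tam: $3,000 · Chaudhri: $820

Total billable hours = 4,955.
Pro-rata amounts: Delacroix 1,964/4,955 × $9,000 = 3,567.31; Orozco 889/4,955 × $9,000 = 1,614.73; Tam 1,654/4,955 × $9,000 = 3,004.24; Chaudhri 448/4,955 × $9,000 = 813.72.
At nearest $10: Delacroix $3,570; Orozco $1,610; Tam $3,000; Chaudhri $810. Sum = $8,990.
Difference $9,000 − $8,990 = +$10 applied to Chaudhri: Chaudhri becomes $820.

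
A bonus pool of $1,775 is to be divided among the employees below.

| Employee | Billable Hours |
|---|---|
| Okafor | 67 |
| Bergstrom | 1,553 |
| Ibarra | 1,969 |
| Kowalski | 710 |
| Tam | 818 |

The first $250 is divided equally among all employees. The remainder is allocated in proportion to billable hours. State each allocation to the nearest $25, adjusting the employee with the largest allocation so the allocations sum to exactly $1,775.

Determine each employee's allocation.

Equal tier: $250 ÷ 5 = $50 apiece.
Remainder $1,525 by billable hours (total 5,117): Okafor 19.97 → $25; Bergstrom 462.83 → $475; Ibarra 586.81 → $575; Kowalski 211.60 → $200; Tam 243.79 → $250.
Totals: Okafor $50 + $25 = $75; Bergstrom $50 + $475 = $525; Ibarra $50 + $575 = $625; Kowalski $50 + $200 = $250; Tam $50 + $250 = $300.

Okafor: $75 | Bergstrom: $525 | Ibarra: $625 | Kowalski: $250 | Tam: $300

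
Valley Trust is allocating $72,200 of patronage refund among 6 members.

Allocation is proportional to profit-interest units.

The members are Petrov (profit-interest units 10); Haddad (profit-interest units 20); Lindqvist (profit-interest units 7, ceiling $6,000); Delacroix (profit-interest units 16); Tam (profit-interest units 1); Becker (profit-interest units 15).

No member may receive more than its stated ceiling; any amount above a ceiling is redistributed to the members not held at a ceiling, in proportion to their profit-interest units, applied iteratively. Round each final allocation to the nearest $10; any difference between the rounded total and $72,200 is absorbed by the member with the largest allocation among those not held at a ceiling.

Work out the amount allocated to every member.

Petrov: $10,680 · Haddad: $21,350 · Lindqvist: $6,000 · Delacroix: $17,080 · Tam: $1,070 · Becker: $16,020

Profit-interest units total: 69.
Proportional shares (ignoring caps): Petrov 10,463.77; Haddad 20,927.54; Lindqvist 7,324.64; Delacroix 16,742.03; Tam 1,046.38; Becker 15,695.65.
Capped: Lindqvist ($6,000); balance $66,200 reallocated over remaining profit-interest units 62.
Shares after redistribution: Petrov 10,677.42 → $10,680; Haddad 21,354.84 → $21,350; Delacroix 17,083.87 → $17,080; Tam 1,067.74 → $1,070; Becker 16,016.13 → $16,020.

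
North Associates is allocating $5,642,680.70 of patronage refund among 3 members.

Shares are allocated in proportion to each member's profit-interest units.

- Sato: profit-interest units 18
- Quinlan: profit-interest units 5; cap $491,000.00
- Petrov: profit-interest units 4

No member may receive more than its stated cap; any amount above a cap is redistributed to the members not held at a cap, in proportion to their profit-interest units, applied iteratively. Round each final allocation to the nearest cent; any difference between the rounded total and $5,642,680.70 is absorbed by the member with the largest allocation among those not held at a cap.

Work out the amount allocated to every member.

Total profit-interest units = 27.
Unconstrained shares: Sato 3,761,787.1333; Quinlan 1,044,940.8704; Petrov 835,952.6963.
Held at cap: Quinlan ($491,000.00); balance $5,151,680.70 reallocated over remaining profit-interest units 22.
Shares after redistribution: Sato 4,215,011.4818 → $4,215,011.48; Petrov 936,669.2182 → $936,669.22.

Sato: $4,215,011.48; Quinlan: $491,000.00; Petrov: $936,669.22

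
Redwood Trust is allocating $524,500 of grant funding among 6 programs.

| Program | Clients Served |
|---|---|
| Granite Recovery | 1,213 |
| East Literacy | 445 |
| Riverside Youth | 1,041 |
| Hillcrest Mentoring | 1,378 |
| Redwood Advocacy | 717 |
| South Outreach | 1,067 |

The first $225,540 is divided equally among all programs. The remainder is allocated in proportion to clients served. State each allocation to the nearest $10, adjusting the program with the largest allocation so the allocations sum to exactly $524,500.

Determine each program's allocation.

Equal tier: $225,540 ÷ 6 = $37,590 apiece.
Remainder $298,960 by clients served (total 5,861): Granite Recovery 61,873.14 → $61,870; East Literacy 22,698.72 → $22,700; Riverside Youth 53,099.70 → $53,100; Hillcrest Mentoring 70,289.52 → $70,290; Redwood Advocacy 36,572.99 → $36,570; South Outreach 54,425.92 → $54,430.
Totals: Granite Recovery $37,590 + $61,870 = $99,460; East Literacy $37,590 + $22,700 = $60,290; Riverside Youth $37,590 + $53,100 = $90,690; Hillcrest Mentoring $37,590 + $70,290 = $107,880; Redwood Advocacy $37,590 + $36,570 = $74,160; South Outreach $37,590 + $54,430 = $92,020.

Granite Recovery: $99,460 · East Literacy: $60,290 · Riverside Youth: $90,690 · Hillcrest Mentoring: $107,880 · Redwood Advocacy: $74,160 · South Outreach: $92,020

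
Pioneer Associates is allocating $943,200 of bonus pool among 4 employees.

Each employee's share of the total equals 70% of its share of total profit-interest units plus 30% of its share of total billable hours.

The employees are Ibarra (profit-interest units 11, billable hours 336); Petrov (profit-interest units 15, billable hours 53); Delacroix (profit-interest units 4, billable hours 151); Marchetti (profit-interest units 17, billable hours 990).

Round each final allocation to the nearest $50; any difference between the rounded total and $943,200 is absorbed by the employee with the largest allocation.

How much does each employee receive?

Ibarra: $216,650 | Petrov: $220,500 | Delacroix: $84,100 | Marchetti: $421,950

Totals — profit-interest units 47, billable hours 1,530.
Composite weights (70% profit-interest units + 30% billable hours): Ibarra 0.2297; Petrov 0.2338; Delacroix 0.0892; Marchetti 0.4473.
Unrounded shares: Ibarra 216,664.49; Petrov 220,516.78; Delacroix 84,116.76; Marchetti 421,901.98.
After rounding ($50): Ibarra $216,650; Petrov $220,500; Delacroix $84,100; Marchetti $421,900. Sum = $943,150.
Difference $943,200 − $943,150 = +$50 applied to largest allocation (Marchetti): Marchetti becomes $421,950.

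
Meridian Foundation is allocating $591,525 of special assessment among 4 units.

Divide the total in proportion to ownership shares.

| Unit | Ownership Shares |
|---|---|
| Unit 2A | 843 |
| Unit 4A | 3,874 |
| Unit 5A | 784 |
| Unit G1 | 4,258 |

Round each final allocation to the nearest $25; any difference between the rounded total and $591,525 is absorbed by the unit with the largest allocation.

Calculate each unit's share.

Unit 2A: $51,100 · Unit 4A: $234,825 · Unit 5A: $47,525 · Unit G1: $258,075

Total ownership shares = 9,759.
Proportional shares: Unit 2A 843/9,759 × $591,525 = 51,097.00; Unit 4A 3,874/9,759 × $591,525 = 234,815.85; Unit 5A 784/9,759 × $591,525 = 47,520.81; Unit G1 4,258/9,759 × $591,525 = 258,091.35.
After rounding ($25): Unit 2A $51,100; Unit 4A $234,825; Unit 5A $47,525; Unit G1 $258,100. Sum = $591,550.
Difference $591,525 − $591,550 = −$25 applied to largest allocation (Unit G1): Unit G1 becomes $258,075.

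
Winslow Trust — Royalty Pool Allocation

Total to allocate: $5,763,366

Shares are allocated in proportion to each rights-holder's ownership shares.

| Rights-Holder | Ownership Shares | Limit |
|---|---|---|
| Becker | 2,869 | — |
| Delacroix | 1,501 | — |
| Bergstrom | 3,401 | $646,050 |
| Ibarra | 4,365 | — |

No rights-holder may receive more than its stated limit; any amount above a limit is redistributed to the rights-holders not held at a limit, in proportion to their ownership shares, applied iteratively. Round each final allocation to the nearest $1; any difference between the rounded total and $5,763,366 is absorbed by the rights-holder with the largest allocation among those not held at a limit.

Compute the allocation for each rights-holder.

Sum of ownership shares: 12,136.
Unconstrained shares: Becker 1,362,483.28; Delacroix 712,822.38; Bergstrom 1,615,129.18; Ibarra 2,072,931.16.
Cap binds for Bergstrom ($646,050); residual $5,117,316 reallocated over remaining ownership shares 8,735.
Redistributed shares: Becker 1,680,776.14 → $1,680,776; Delacroix 879,346.46 → $879,346; Ibarra 2,557,193.40 → $2,557,193.
Rounding difference +$1 applied to Ibarra → $2,557,194.

Becker: $1,680,776 | Delacroix: $879,346 | Bergstrom: $646,050 | Ibarra: $2,557,194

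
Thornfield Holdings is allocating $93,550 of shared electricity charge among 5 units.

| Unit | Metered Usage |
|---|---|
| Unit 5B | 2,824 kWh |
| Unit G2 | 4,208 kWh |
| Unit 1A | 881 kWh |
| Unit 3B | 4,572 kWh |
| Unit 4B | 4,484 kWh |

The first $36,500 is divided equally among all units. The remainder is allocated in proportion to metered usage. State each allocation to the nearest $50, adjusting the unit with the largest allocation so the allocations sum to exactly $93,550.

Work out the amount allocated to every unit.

Unit 5B: $16,800 · Unit G2: $21,450 · Unit 1A: $10,250 · Unit 3B: $22,650 · Unit 4B: $22,400

$36,500 shared equally gives $7,300 per unit.
Remainder $57,050 by metered usage (total 16,969): Unit 5B 9,494.32 → $9,500; Unit G2 14,147.35 → $14,150; Unit 1A 2,961.93 → $2,950; Unit 3B 15,371.12 → $15,350; Unit 4B 15,075.27 → $15,100.
Totals: Unit 5B $7,300 + $9,500 = $16,800; Unit G2 $7,300 + $14,150 = $21,450; Unit 1A $7,300 + $2,950 = $10,250; Unit 3B $7,300 + $15,350 = $22,650; Unit 4B $7,300 + $15,100 = $22,400.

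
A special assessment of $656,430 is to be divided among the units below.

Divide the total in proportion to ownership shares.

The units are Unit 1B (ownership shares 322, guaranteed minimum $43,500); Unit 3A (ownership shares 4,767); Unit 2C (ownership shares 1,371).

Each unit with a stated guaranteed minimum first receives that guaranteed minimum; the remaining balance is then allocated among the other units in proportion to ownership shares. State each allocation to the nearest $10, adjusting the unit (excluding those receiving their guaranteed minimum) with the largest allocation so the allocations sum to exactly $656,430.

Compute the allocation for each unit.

Minimums first: Unit 1B $43,500. Residual $612,930.
Residual split over remaining ownership shares 6,138: Unit 3A 476,024.33 → $476,020; Unit 2C 136,905.67 → $136,910.

Unit 1B: $43,500 · Unit 3A: $476,020 · Unit 2C: $136,910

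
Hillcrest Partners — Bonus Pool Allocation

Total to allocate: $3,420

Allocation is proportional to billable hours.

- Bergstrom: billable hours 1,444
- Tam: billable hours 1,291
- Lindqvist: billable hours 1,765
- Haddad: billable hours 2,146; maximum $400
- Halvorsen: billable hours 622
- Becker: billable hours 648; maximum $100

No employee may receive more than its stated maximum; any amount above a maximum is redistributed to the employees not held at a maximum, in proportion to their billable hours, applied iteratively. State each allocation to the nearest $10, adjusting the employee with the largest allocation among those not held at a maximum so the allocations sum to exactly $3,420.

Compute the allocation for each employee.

Total billable hours = 7,916.
Unconstrained shares: Bergstrom 623.86; Tam 557.76; Lindqvist 762.54; Haddad 927.15; Halvorsen 268.73; Becker 279.96.
Held at cap: Haddad ($400), Becker ($100); residual $2,920 reallocated over remaining billable hours 5,122.
Redistributed shares: Bergstrom 823.21 → $820; Tam 735.99 → $740; Lindqvist 1,006.21 → $1,010; Halvorsen 354.60 → $350.

Bergstrom: $820; Tam: $740; Lindqvist: $1,010; Haddad: $400; Halvorsen: $350; Becker: $100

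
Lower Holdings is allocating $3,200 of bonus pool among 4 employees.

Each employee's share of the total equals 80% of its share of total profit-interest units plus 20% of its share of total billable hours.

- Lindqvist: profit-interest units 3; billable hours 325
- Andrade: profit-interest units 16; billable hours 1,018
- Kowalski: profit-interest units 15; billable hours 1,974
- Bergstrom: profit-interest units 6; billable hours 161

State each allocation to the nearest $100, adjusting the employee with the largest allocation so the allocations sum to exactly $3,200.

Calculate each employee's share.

Profit-interest units total 40; billable hours total 3,478.
Combined weights (80% profit-interest units + 20% billable hours): Lindqvist 0.0787; Andrade 0.3785; Kowalski 0.4135; Bergstrom 0.1293.
Raw shares: Lindqvist 251.80; Andrade 1,211.33; Kowalski 1,323.24; Bergstrom 413.63.
Rounded to nearest $100: Lindqvist $300; Andrade $1,200; Kowalski $1,300; Bergstrom $400. Sum = $3,200.
No rounding difference to absorb.

Lindqvist: $300 | Andrade: $1,200 | Kowalski: $1,300 | Bergstrom: $400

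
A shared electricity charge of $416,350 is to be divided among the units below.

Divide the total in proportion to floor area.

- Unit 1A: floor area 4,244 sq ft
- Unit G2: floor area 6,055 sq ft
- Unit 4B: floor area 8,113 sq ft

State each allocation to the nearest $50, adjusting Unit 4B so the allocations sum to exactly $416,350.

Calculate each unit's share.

Unit 1A: $95,950; Unit G2: $136,900; Unit 4B: $183,500

Combined floor area = 18,412.
Pro-rata amounts: Unit 1A 4,244/18,412 × $416,350 = 95,969.44; Unit G2 6,055/18,412 × $416,350 = 136,921.53; Unit 4B 8,113/18,412 × $416,350 = 183,459.02.
Rounded to nearest $50: Unit 1A $95,950; Unit G2 $136,900; Unit 4B $183,450. Sum = $416,300.
Difference $416,350 − $416,300 = +$50 applied to Unit 4B: Unit 4B becomes $183,500.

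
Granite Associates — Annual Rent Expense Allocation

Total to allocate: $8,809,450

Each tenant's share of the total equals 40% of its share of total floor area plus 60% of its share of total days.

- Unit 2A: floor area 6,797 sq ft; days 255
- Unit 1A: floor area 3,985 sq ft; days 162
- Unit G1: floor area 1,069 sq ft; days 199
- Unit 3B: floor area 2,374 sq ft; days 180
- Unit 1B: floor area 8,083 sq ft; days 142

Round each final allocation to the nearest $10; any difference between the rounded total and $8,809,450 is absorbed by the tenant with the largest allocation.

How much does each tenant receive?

Unit 2A: $2,510,590 | Unit 1A: $1,542,350 | Unit G1: $1,290,230 | Unit 3B: $1,389,310 | Unit 1B: $2,076,970

Totals — floor area 22,308, days 938.
Combined weights (40% floor area + 60% days): Unit 2A 0.2850; Unit 1A 0.1751; Unit G1 0.1465; Unit 3B 0.1577; Unit 1B 0.2358.
Unrounded shares: Unit 2A 2,510,592.53; Unit 1A 1,542,348.99; Unit G1 1,290,233.12; Unit 3B 1,389,305.60; Unit 1B 2,076,969.75.
Rounded to nearest $10: Unit 2A $2,510,590; Unit 1A $1,542,350; Unit G1 $1,290,230; Unit 3B $1,389,310; Unit 1B $2,076,970. Sum = $8,809,450.
No rounding difference to absorb.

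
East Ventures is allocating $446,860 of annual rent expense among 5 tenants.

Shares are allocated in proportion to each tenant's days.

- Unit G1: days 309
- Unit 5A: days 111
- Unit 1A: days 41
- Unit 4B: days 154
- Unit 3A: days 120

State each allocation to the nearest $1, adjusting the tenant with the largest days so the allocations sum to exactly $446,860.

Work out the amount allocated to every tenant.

Sum of days: 735.
Pro-rata amounts: Unit G1 309/735 × $446,860 = 187,863.59; Unit 5A 111/735 × $446,860 = 67,484.98; Unit 1A 41/735 × $446,860 = 24,926.88; Unit 4B 154/735 × $446,860 = 93,627.81; Unit 3A 120/735 × $446,860 = 72,956.73.
After rounding ($1): Unit G1 $187,864; Unit 5A $67,485; Unit 1A $24,927; Unit 4B $93,628; Unit 3A $72,957. Sum = $446,861.
Difference $446,860 − $446,861 = −$1 applied to largest days (Unit G1): Unit G1 becomes $187,863.

Unit G1: $187,863 | Unit 5A: $67,485 | Unit 1A: $24,927 | Unit 4B: $93,628 | Unit 3A: $72,957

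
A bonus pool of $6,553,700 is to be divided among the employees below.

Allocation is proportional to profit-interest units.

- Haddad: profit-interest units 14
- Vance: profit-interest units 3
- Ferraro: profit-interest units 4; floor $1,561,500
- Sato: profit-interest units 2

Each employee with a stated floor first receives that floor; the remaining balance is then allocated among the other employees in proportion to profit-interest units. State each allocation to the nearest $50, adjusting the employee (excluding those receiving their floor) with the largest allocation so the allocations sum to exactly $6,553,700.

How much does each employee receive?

Fund the minimums — Ferraro $1,561,500. Balance $4,992,200.
Balance split over remaining profit-interest units 19: Haddad 3,678,463.16 → $3,678,450; Vance 788,242.11 → $788,250; Sato 525,494.74 → $525,500.

Haddad: $3,678,450; Vance: $788,250; Ferraro: $1,561,500; Sato: $525,500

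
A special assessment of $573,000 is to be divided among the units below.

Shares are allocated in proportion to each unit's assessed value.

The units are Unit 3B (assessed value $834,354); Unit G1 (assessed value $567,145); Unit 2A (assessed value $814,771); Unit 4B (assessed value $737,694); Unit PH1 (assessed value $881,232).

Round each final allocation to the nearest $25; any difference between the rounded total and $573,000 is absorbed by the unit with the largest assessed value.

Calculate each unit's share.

Unit 3B: $124,650; Unit G1: $84,725; Unit 2A: $121,725; Unit 4B: $110,225; Unit PH1: $131,675

Sum of assessed value: 3,835,196.
Unrounded shares: Unit 3B 834,354/3,835,196 × $573,000 = 124,657.21; Unit G1 567,145/3,835,196 × $573,000 = 84,734.67; Unit 2A 814,771/3,835,196 × $573,000 = 121,731.40; Unit 4B 737,694/3,835,196 × $573,000 = 110,215.66; Unit PH1 881,232/3,835,196 × $573,000 = 131,661.05.
Rounded to nearest $25: Unit 3B $124,650; Unit G1 $84,725; Unit 2A $121,725; Unit 4B $110,225; Unit PH1 $131,650. Sum = $572,975.
Difference $573,000 − $572,975 = +$25 applied to largest assessed value (Unit PH1): Unit PH1 becomes $131,675.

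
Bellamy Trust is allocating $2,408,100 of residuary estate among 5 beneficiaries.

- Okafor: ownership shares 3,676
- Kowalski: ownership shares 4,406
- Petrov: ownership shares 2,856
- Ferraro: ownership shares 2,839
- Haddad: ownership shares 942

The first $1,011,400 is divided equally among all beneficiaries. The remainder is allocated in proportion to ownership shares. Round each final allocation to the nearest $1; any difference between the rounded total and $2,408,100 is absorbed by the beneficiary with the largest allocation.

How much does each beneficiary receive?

Equal tier: $1,011,400 ÷ 5 = $202,280 apiece.
Remainder $1,396,700 by ownership shares (total 14,719): Okafor 348,819.16 → $348,819; Kowalski 418,089.56 → $418,090; Petrov 271,008.57 → $271,009; Ferraro 269,395.43 → $269,395; Haddad 89,387.28 → $89,387.
Totals: Okafor $202,280 + $348,819 = $551,099; Kowalski $202,280 + $418,090 = $620,370; Petrov $202,280 + $271,009 = $473,289; Ferraro $202,280 + $269,395 = $471,675; Haddad $202,280 + $89,387 = $291,667.

Okafor: $551,099 · Kowalski: $620,370 · Petrov: $473,289 · Ferraro: $471,675 · Haddad: $291,667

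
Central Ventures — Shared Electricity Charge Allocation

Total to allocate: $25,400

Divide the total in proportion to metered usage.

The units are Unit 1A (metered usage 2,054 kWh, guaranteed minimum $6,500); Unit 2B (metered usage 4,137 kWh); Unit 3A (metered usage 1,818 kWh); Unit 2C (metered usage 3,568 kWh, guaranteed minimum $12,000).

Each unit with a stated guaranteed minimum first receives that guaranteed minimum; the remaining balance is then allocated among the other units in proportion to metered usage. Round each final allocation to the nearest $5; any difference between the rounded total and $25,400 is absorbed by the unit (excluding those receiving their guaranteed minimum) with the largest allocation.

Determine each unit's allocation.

Guaranteed amounts: Unit 1A $6,500; Unit 2C $12,000. Remaining pool $6,900.
Remaining pool split over remaining metered usage 5,955: Unit 2B 4,793.50 → $4,795; Unit 3A 2,106.50 → $2,105.

Unit 1A: $6,500 · Unit 2B: $4,795 · Unit 3A: $2,105 · Unit 2C: $12,000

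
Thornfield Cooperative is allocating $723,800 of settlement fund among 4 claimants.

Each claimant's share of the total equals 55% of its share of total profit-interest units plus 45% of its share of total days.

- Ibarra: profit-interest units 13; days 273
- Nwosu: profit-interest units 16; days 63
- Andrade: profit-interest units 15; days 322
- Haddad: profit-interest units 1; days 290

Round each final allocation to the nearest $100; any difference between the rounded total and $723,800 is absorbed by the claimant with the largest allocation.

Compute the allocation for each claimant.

Ibarra: $208,800 · Nwosu: $163,200 · Andrade: $243,300 · Haddad: $108,500

Profit-interest units total 45; days total 948.
Composite weights (55% profit-interest units + 45% days): Ibarra 0.2885; Nwosu 0.2255; Andrade 0.3362; Haddad 0.1499.
Unrounded shares: Ibarra 208,800.01; Nwosu 163,188.40; Andrade 243,328.12; Haddad 108,483.47.
After rounding ($100): Ibarra $208,800; Nwosu $163,200; Andrade $243,300; Haddad $108,500. Sum = $723,800.
No rounding difference to absorb.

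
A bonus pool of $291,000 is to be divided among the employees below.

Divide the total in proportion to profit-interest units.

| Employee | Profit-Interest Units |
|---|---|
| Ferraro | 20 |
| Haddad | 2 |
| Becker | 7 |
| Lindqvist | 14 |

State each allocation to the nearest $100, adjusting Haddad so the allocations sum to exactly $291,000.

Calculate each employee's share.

Profit-interest units total: 43.
Raw shares: Ferraro 20/43 × $291,000 = 135,348.84; Haddad 2/43 × $291,000 = 13,534.88; Becker 7/43 × $291,000 = 47,372.09; Lindqvist 14/43 × $291,000 = 94,744.19.
After rounding ($100): Ferraro $135,300; Haddad $13,500; Becker $47,400; Lindqvist $94,700. Sum = $290,900.
Difference $291,000 − $290,900 = +$100 applied to Haddad: Haddad becomes $13,600.

Ferraro: $135,300; Haddad: $13,600; Becker: $47,400; Lindqvist: $94,700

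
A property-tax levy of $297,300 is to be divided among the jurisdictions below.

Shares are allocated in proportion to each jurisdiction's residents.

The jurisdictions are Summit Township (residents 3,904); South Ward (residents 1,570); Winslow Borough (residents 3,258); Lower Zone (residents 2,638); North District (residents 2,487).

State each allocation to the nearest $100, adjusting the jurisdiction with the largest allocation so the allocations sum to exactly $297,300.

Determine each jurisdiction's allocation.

Summit Township: $83,700; South Ward: $33,700; Winslow Borough: $69,900; Lower Zone: $56,600; North District: $53,400

Residents total: 13,857.
Raw shares: Summit Township 3,904/13,857 × $297,300 = 83,759.77; South Ward 1,570/13,857 × $297,300 = 33,684.13; Winslow Borough 3,258/13,857 × $297,300 = 69,899.94; Lower Zone 2,638/13,857 × $297,300 = 56,597.92; North District 2,487/13,857 × $297,300 = 53,358.24.
At nearest $100: Summit Township $83,800; South Ward $33,700; Winslow Borough $69,900; Lower Zone $56,600; North District $53,400. Sum = $297,400.
Difference $297,300 − $297,400 = −$100 applied to largest allocation (Summit Township): Summit Township becomes $83,700.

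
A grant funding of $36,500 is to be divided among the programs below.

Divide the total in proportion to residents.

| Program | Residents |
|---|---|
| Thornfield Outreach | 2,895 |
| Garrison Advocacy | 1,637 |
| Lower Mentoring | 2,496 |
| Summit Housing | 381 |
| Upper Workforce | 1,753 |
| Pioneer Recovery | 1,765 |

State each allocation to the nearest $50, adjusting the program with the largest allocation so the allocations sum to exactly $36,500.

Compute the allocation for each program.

Thornfield Outreach: $9,700; Garrison Advocacy: $5,450; Lower Mentoring: $8,350; Summit Housing: $1,250; Upper Workforce: $5,850; Pioneer Recovery: $5,900

Sum of residents: 10,927.
Raw shares: Thornfield Outreach 2,895/10,927 × $36,500 = 9,670.31; Garrison Advocacy 1,637/10,927 × $36,500 = 5,468.15; Lower Mentoring 2,496/10,927 × $36,500 = 8,337.51; Summit Housing 381/10,927 × $36,500 = 1,272.67; Upper Workforce 1,753/10,927 × $36,500 = 5,855.63; Pioneer Recovery 1,765/10,927 × $36,500 = 5,895.72.
Rounded to nearest $50: Thornfield Outreach $9,650; Garrison Advocacy $5,450; Lower Mentoring $8,350; Summit Housing $1,250; Upper Workforce $5,850; Pioneer Recovery $5,900. Sum = $36,450.
Difference $36,500 − $36,450 = +$50 applied to largest allocation (Thornfield Outreach): Thornfield Outreach becomes $9,700.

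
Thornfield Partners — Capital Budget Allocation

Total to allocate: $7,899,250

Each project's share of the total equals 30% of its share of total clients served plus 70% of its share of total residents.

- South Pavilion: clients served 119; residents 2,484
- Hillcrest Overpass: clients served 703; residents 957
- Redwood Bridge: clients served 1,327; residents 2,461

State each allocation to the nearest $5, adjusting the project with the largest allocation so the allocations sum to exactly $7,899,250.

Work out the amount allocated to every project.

South Pavilion: $2,458,440 · Hillcrest Overpass: $1,671,820 · Redwood Bridge: $3,768,990

Clients served total 2,149; residents total 5,902.
Combined weights (30% clients served + 70% residents): South Pavilion 0.3112; Hillcrest Overpass 0.2116; Redwood Bridge 0.4771.
Unrounded shares: South Pavilion 2,458,439.13; Hillcrest Overpass 1,671,817.54; Redwood Bridge 3,768,993.32.
At nearest $5: South Pavilion $2,458,440; Hillcrest Overpass $1,671,820; Redwood Bridge $3,768,995. Sum = $7,899,255.
Difference $7,899,250 − $7,899,255 = −$5 applied to largest allocation (Redwood Bridge): Redwood Bridge becomes $3,768,990.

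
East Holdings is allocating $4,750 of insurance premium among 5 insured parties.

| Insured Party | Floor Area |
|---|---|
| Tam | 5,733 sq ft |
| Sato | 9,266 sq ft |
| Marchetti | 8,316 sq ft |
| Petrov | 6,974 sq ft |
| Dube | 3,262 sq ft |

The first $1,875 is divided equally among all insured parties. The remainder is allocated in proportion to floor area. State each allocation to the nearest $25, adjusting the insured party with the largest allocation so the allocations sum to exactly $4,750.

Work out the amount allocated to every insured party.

Equal tier: $1,875 ÷ 5 = $375 apiece.
Remainder $2,875 by floor area (total 33,551): Tam 491.26 → $500; Sato 794.01 → $800; Marchetti 712.60 → $725; Petrov 597.61 → $600; Dube 279.52 → $275.
Rounding difference −$25 on remainder applied to Sato.
Totals: Tam $375 + $500 = $875; Sato $375 + $775 = $1,150; Marchetti $375 + $725 = $1,100; Petrov $375 + $600 = $975; Dube $375 + $275 = $650.

Tam: $875 | Sato: $1,150 | Marchetti: $1,100 | Petrov: $975 | Dube: $650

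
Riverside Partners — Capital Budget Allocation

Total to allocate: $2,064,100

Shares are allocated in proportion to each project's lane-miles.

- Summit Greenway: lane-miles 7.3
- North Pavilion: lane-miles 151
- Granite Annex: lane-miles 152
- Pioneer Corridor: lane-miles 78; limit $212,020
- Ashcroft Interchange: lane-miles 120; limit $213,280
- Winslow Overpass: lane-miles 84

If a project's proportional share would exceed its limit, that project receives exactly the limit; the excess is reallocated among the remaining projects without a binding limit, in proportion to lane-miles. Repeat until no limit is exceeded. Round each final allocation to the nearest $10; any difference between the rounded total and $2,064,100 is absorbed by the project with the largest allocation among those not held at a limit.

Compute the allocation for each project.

Summit Greenway: $30,340 · North Pavilion: $627,590 · Granite Annex: $631,750 · Pioneer Corridor: $212,020 · Ashcroft Interchange: $213,280 · Winslow Overpass: $349,120

Total lane-miles = 592.3.
Pro-rata shares before constraints: Summit Greenway 25,439.69; North Pavilion 526,218.30; Granite Annex 529,703.19; Pioneer Corridor 271,821.37; Ashcroft Interchange 418,186.73; Winslow Overpass 292,730.71.
Capped: Pioneer Corridor ($212,020), Ashcroft Interchange ($213,280); balance $1,638,800 reallocated over remaining lane-miles 394.3.
Shares after redistribution: Summit Greenway 30,340.45 → $30,340; North Pavilion 627,590.16 → $627,590; Granite Annex 631,746.39 → $631,750; Winslow Overpass 349,123.00 → $349,120.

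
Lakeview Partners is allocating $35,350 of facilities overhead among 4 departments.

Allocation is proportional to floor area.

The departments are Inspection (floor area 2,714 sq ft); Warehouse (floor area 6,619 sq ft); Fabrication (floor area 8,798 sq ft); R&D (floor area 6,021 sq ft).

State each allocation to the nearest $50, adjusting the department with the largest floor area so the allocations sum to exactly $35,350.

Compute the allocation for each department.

Inspection: $3,950 | Warehouse: $9,700 | Fabrication: $12,900 | R&D: $8,800

Floor area total: 2,714 + 6,619 + 8,798 + 6,021 = 24,152.
Proportional shares: Inspection 3,972.34; Warehouse 9,687.88; Fabrication 12,877.17; R&D 8,812.62.
After rounding ($50): Inspection $3,950; Warehouse $9,700; Fabrication $12,900; R&D $8,800. Sum = $35,350.
No rounding difference to absorb.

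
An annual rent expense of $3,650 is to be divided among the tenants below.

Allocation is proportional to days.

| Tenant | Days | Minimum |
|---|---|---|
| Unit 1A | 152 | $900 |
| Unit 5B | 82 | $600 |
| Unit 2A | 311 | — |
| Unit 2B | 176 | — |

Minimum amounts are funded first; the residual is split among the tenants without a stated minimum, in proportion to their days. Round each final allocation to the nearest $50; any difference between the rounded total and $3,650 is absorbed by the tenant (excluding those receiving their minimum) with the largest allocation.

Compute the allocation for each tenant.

Fund the minimums — Unit 1A $900; Unit 5B $600. Balance $2,150.
Balance split over remaining days 487: Unit 2A 1,373.00 → $1,350; Unit 2B 777.00 → $800.

Unit 1A: $900 | Unit 5B: $600 | Unit 2A: $1,350 | Unit 2B: $800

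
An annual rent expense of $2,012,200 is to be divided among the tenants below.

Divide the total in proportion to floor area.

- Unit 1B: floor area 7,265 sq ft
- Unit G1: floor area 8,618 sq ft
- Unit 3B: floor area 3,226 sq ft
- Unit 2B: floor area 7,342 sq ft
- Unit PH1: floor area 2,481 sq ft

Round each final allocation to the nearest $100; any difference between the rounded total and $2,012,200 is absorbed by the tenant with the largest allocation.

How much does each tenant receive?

Unit 1B: $505,300 · Unit G1: $599,300 · Unit 3B: $224,400 · Unit 2B: $510,600 · Unit PH1: $172,600

Sum of floor area: 28,932.
Proportional shares: Unit 1B 7,265/28,932 × $2,012,200 = 505,275.58; Unit G1 8,618/28,932 × $2,012,200 = 599,375.76; Unit 3B 3,226/28,932 × $2,012,200 = 224,366.00; Unit 2B 7,342/28,932 × $2,012,200 = 510,630.87; Unit PH1 2,481/28,932 × $2,012,200 = 172,551.78.
Rounded to nearest $100: Unit 1B $505,300; Unit G1 $599,400; Unit 3B $224,400; Unit 2B $510,600; Unit PH1 $172,600. Sum = $2,012,300.
Difference $2,012,200 − $2,012,300 = −$100 applied to largest allocation (Unit G1): Unit G1 becomes $599,300.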